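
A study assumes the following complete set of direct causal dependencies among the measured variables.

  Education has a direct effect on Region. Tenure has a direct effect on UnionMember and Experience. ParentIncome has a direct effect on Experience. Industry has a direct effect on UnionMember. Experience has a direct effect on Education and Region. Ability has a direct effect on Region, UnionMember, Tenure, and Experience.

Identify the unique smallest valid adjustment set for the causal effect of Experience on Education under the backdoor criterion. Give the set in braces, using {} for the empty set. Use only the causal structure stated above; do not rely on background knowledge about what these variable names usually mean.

Variables eligible for adjustment (non-descendants of Experience, excluding Experience and Education): {Ability, Industry, ParentIncome, Tenure, UnionMember}.
Backdoor paths from Experience to Education:
  P1: Experience <- Ability -> Region <- Education
  P2: Experience <- Tenure <- Ability -> Region <- Education
  P3: Experience <- Tenure -> UnionMember <- Ability -> Region <- Education
Each backdoor path contains an unconditioned collider, so every path is already blocked with the empty conditioning set:
  P1: blocked at collider Region (neither it nor any descendant is in the conditioning set).
  P2: blocked at collider Region (neither it nor any descendant is in the conditioning set).
  P3: blocked at collider UnionMember (neither it nor any descendant is in the conditioning set).
The empty set is therefore the unique smallest valid set.

{}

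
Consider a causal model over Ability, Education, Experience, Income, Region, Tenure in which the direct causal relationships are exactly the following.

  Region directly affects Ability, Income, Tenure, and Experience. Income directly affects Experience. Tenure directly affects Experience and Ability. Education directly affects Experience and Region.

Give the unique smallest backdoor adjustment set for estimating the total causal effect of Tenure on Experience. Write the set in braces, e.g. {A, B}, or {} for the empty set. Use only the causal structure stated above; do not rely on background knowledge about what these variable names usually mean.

Variables eligible for adjustment (non-descendants of Tenure, excluding Tenure and Experience): {Education, Income, Region}.
Backdoor paths from Tenure to Experience:
  P1: Tenure <- Region <- Education -> Experience
  P2: Tenure <- Region -> Income -> Experience
  P3: Tenure <- Region -> Experience
The empty set is not sufficient: P1 (Tenure <- Region <- Education -> Experience) has no collider blocking it and no conditioned non-collider, so it is open.
Try {Region}:
  P1: blocked at chain node Region ∈ conditioning set.
  P2: blocked at fork node Region ∈ conditioning set.
  P3: blocked at fork node Region ∈ conditioning set.
{Region} contains no descendant of Tenure and blocks every backdoor path.
No other singleton works — e.g. {Education} leaves P2 open — so {Region} is the unique smallest valid adjustment set.

{Region}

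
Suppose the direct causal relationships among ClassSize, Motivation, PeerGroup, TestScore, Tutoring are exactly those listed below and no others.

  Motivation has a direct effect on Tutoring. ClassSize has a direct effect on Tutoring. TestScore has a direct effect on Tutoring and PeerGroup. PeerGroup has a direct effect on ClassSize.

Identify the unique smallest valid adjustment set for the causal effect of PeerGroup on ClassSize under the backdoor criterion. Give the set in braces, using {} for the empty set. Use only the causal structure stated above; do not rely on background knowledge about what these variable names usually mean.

{}

Variables eligible for adjustment (non-descendants of PeerGroup, excluding PeerGroup and ClassSize): {Motivation, TestScore}.
Backdoor paths from PeerGroup to ClassSize:
  P1: PeerGroup <- TestScore -> Tutoring <- ClassSize
Each backdoor path contains an unconditioned collider, so every path is already blocked with the empty conditioning set:
  P1: blocked at collider Tutoring (neither it nor any descendant is in the conditioning set).
The empty set is therefore the unique smallest valid set.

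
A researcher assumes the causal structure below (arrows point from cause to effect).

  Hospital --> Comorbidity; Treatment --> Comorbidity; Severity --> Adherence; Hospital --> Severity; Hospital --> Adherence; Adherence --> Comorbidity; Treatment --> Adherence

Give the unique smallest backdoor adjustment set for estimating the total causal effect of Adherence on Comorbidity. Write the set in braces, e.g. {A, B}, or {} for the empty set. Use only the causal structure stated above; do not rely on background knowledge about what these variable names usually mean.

{Hospital, Treatment}

Variables eligible for adjustment (non-descendants of Adherence, excluding Adherence and Comorbidity): {Hospital, Severity, Treatment}.
Backdoor paths from Adherence to Comorbidity:
  P1: Adherence <- Hospital -> Comorbidity
  P2: Adherence <- Treatment -> Comorbidity
  P3: Adherence <- Severity <- Hospital -> Comorbidity
The empty set is not sufficient: P1 (Adherence <- Hospital -> Comorbidity) has no collider blocking it and no conditioned non-collider, so it is open.
Try {Hospital, Treatment}:
  P1: blocked at fork node Hospital ∈ conditioning set.
  P2: blocked at fork node Treatment ∈ conditioning set.
  P3: blocked at fork node Hospital ∈ conditioning set.
{Hospital, Treatment} contains no descendant of Adherence and blocks every backdoor path.
Every element of {Hospital, Treatment} is needed (dropping Hospital leaves P1 open; dropping Treatment leaves P2 open), so no proper subset is valid.
Among all size-2 subsets of the eligible variables, only {Hospital, Treatment} blocks every backdoor path, so it is the unique smallest valid adjustment set.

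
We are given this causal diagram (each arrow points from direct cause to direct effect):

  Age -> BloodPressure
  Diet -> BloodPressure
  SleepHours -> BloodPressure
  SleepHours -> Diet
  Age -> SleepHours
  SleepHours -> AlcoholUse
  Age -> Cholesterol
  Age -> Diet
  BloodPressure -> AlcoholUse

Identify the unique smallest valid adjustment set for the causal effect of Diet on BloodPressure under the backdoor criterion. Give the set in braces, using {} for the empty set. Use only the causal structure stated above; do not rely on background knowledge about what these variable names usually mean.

{Age, SleepHours}

Variables eligible for adjustment (non-descendants of Diet, excluding Diet and BloodPressure): {Age, Cholesterol, SleepHours}.
Backdoor paths from Diet to BloodPressure:
  P1: Diet <- Age -> SleepHours -> BloodPressure
  P2: Diet <- Age -> SleepHours -> AlcoholUse <- BloodPressure
  P3: Diet <- Age -> BloodPressure
  P4: Diet <- SleepHours <- Age -> BloodPressure
  P5: Diet <- SleepHours -> BloodPressure
  P6: Diet <- SleepHours -> AlcoholUse <- BloodPressure
The empty set is not sufficient: P1 (Diet <- Age -> SleepHours -> BloodPressure) has no collider blocking it and no conditioned non-collider, so it is open.
Try {Age, SleepHours}:
  P1: blocked at fork node Age ∈ conditioning set.
  P2: blocked at fork node Age ∈ conditioning set.
  P3: blocked at fork node Age ∈ conditioning set.
  P4: blocked at chain node SleepHours ∈ conditioning set.
  P5: blocked at fork node SleepHours ∈ conditioning set.
  P6: blocked at fork node SleepHours ∈ conditioning set.
{Age, SleepHours} contains no descendant of Diet and blocks every backdoor path.
Every element of {Age, SleepHours} is needed (dropping Age leaves P3 open; dropping SleepHours leaves P5 open), so no proper subset is valid.
Among all size-2 subsets of the eligible variables, only {Age, SleepHours} blocks every backdoor path, so it is the unique smallest valid adjustment set.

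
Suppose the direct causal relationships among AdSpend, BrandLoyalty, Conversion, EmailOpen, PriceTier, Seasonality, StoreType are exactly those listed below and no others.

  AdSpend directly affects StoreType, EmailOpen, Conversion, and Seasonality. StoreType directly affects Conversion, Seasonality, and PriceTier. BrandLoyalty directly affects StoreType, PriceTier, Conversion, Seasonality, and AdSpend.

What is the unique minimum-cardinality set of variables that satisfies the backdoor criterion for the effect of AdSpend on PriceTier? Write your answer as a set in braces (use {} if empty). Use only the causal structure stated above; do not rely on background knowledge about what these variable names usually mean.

Variables eligible for adjustment (non-descendants of AdSpend, excluding AdSpend and PriceTier): {BrandLoyalty}.
Backdoor paths from AdSpend to PriceTier:
  P1: AdSpend <- BrandLoyalty -> StoreType -> PriceTier
  P2: AdSpend <- BrandLoyalty -> Seasonality <- StoreType -> PriceTier
  P3: AdSpend <- BrandLoyalty -> Conversion <- StoreType -> PriceTier
  P4: AdSpend <- BrandLoyalty -> PriceTier
The empty set is not sufficient: P1 (AdSpend <- BrandLoyalty -> StoreType -> PriceTier) has no collider blocking it and no conditioned non-collider, so it is open.
Try {BrandLoyalty}:
  P1: blocked at fork node BrandLoyalty ∈ conditioning set.
  P2: blocked at fork node BrandLoyalty ∈ conditioning set.
  P3: blocked at fork node BrandLoyalty ∈ conditioning set.
  P4: blocked at fork node BrandLoyalty ∈ conditioning set.
{BrandLoyalty} contains no descendant of AdSpend and blocks every backdoor path.
{BrandLoyalty} is the unique smallest valid adjustment set.

{BrandLoyalty}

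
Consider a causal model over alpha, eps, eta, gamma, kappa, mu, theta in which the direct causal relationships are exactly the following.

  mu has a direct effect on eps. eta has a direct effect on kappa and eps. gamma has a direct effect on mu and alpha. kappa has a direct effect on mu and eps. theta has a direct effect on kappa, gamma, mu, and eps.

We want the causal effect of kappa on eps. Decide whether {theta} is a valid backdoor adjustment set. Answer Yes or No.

Backdoor paths from kappa to eps (paths whose first edge points into kappa):
  P1: kappa <- theta -> gamma -> mu -> eps
  P2: kappa <- theta -> mu -> eps
  P3: kappa <- theta -> eps
  P4: kappa <- eta -> eps
Condition 1 (no descendant of kappa in the set): holds — descendants of kappa are {eps, mu}; none are in {theta}.
Condition 2 (every backdoor path blocked by {theta}):
  P1: blocked at fork node theta ∈ conditioning set.
  P2: blocked at fork node theta ∈ conditioning set.
  P3: blocked at fork node theta ∈ conditioning set.
  P4: open — no interior node is in the conditioning set.
{theta} does not satisfy the backdoor criterion.

No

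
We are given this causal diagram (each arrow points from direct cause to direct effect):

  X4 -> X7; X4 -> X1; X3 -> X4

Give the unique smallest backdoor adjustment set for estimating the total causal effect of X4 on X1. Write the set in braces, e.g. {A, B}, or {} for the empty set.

Variables eligible for adjustment (non-descendants of X4, excluding X4 and X1): {X3}.
Backdoor paths from X4 to X1:
  (none)
With no backdoor paths the empty set already satisfies the criterion, and it is trivially minimal.

{}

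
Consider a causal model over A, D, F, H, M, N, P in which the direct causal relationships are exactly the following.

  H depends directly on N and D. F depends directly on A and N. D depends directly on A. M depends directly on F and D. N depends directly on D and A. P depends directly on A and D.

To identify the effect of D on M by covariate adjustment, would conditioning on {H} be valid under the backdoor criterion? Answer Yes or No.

Backdoor paths from D to M (paths whose first edge points into D):
  P1: D <- A -> N -> F -> M
  P2: D <- A -> F -> M
Condition 1 (no descendant of D in the set): FAILS — H is a descendant of D.
Condition 2 (every backdoor path blocked by {H}):
  P1: open — no interior node is in the conditioning set.
  P2: open — no interior node is in the conditioning set.
{H} does not satisfy the backdoor criterion.

No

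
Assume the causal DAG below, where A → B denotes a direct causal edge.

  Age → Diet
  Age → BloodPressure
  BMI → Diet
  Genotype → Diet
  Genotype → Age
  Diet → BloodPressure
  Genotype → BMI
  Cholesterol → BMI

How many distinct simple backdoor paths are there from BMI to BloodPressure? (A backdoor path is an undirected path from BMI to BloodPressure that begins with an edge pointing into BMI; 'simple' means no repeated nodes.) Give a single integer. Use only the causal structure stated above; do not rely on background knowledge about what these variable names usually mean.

4

A backdoor path from BMI to BloodPressure is any simple undirected path whose first edge points into BMI (i.e. leaves BMI via a parent).
Parents of BMI: {Cholesterol, Genotype}.
Enumerating:
  P1: BMI <- Genotype -> Age -> Diet -> BloodPressure
  P2: BMI <- Genotype -> Age -> BloodPressure
  P3: BMI <- Genotype -> Diet <- Age -> BloodPressure
  P4: BMI <- Genotype -> Diet -> BloodPressure
That exhausts the simple backdoor paths. Count: 4.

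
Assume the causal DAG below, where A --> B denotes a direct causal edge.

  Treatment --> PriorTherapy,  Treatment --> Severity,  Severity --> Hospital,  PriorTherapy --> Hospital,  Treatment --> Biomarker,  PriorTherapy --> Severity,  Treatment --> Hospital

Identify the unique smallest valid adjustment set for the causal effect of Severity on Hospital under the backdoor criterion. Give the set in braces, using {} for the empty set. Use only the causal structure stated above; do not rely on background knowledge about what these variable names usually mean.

{PriorTherapy, Treatment}

Variables eligible for adjustment (non-descendants of Severity, excluding Severity and Hospital): {Biomarker, PriorTherapy, Treatment}.
Backdoor paths from Severity to Hospital:
  P1: Severity <- Treatment -> PriorTherapy -> Hospital
  P2: Severity <- Treatment -> Hospital
  P3: Severity <- PriorTherapy <- Treatment -> Hospital
  P4: Severity <- PriorTherapy -> Hospital
The empty set is not sufficient: P1 (Severity <- Treatment -> PriorTherapy -> Hospital) has no collider blocking it and no conditioned non-collider, so it is open.
Try {PriorTherapy, Treatment}:
  P1: blocked at fork node Treatment ∈ conditioning set.
  P2: blocked at fork node Treatment ∈ conditioning set.
  P3: blocked at chain node PriorTherapy ∈ conditioning set.
  P4: blocked at fork node PriorTherapy ∈ conditioning set.
{PriorTherapy, Treatment} contains no descendant of Severity and blocks every backdoor path.
Every element of {PriorTherapy, Treatment} is needed (dropping PriorTherapy leaves P4 open; dropping Treatment leaves P2 open), so no proper subset is valid.
Among all size-2 subsets of the eligible variables, only {PriorTherapy, Treatment} blocks every backdoor path, so it is the unique smallest valid adjustment set.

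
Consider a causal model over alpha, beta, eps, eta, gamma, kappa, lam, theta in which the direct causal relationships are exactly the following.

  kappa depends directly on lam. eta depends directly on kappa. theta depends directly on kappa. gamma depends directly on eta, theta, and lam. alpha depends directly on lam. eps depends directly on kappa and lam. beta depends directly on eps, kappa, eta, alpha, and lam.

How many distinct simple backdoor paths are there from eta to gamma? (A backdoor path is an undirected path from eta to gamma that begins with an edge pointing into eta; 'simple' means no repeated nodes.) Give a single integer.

8

A backdoor path from eta to gamma is any simple undirected path whose first edge points into eta (i.e. leaves eta via a parent).
Parents of eta: {kappa}.
Enumerating:
  P1: eta <- kappa <- lam -> gamma
  P2: eta <- kappa -> theta -> gamma
  P3: eta <- kappa -> eps <- lam -> gamma
  P4: eta <- kappa -> eps -> beta <- lam -> gamma
  P5: eta <- kappa -> eps -> beta <- alpha <- lam -> gamma
  P6: eta <- kappa -> beta <- lam -> gamma
  P7: eta <- kappa -> beta <- alpha <- lam -> gamma
  P8: eta <- kappa -> beta <- eps <- lam -> gamma
That exhausts the simple backdoor paths. Count: 8.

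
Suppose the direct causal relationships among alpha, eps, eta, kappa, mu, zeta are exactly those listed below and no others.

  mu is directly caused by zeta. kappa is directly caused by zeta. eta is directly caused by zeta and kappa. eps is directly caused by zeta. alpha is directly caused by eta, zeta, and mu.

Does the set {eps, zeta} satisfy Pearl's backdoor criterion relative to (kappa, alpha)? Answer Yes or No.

Yes

Backdoor paths from kappa to alpha (paths whose first edge points into kappa):
  P1: kappa <- zeta -> eta -> alpha
  P2: kappa <- zeta -> mu -> alpha
  P3: kappa <- zeta -> alpha
Condition 1 (no descendant of kappa in the set): holds — descendants of kappa are {alpha, eta}; none are in {eps, zeta}.
Condition 2 (every backdoor path blocked by {eps, zeta}):
  P1: blocked at fork node zeta ∈ conditioning set.
  P2: blocked at fork node zeta ∈ conditioning set.
  P3: blocked at fork node zeta ∈ conditioning set.
{eps, zeta} satisfies the backdoor criterion.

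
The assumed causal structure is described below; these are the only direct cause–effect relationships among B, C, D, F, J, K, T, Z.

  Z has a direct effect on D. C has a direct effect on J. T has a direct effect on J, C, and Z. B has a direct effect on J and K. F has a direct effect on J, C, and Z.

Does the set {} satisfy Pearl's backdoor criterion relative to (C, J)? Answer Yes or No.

Backdoor paths from C to J (paths whose first edge points into C):
  P1: C <- F -> Z <- T -> J
  P2: C <- F -> J
  P3: C <- T -> Z <- F -> J
  P4: C <- T -> J
Condition 1 (no descendant of C in the set): holds — descendants of C are {J}; none are in {}.
Condition 2 (every backdoor path blocked by {}):
  P1: blocked at collider Z (neither it nor any descendant is in the conditioning set).
  P2: open — no interior node is in the conditioning set.
  P3: blocked at collider Z (neither it nor any descendant is in the conditioning set).
  P4: open — no interior node is in the conditioning set.
{} does not satisfy the backdoor criterion.

No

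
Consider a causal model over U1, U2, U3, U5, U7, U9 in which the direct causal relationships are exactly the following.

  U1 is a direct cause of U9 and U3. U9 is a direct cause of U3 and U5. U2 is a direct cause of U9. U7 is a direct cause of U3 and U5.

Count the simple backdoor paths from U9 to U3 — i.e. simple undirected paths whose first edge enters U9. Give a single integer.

1

A backdoor path from U9 to U3 is any simple undirected path whose first edge points into U9 (i.e. leaves U9 via a parent).
Parents of U9: {U1, U2}.
Enumerating:
  P1: U9 <- U1 -> U3
That exhausts the simple backdoor paths. Count: 1.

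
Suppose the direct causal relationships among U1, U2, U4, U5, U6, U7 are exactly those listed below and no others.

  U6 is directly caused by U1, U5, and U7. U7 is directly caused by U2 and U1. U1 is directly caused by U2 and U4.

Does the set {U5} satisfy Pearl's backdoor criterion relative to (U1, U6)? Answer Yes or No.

Backdoor paths from U1 to U6 (paths whose first edge points into U1):
  P1: U1 <- U2 -> U7 -> U6
Condition 1 (no descendant of U1 in the set): holds — descendants of U1 are {U6, U7}; none are in {U5}.
Condition 2 (every backdoor path blocked by {U5}):
  P1: open — no interior node is in the conditioning set.
{U5} does not satisfy the backdoor criterion.

No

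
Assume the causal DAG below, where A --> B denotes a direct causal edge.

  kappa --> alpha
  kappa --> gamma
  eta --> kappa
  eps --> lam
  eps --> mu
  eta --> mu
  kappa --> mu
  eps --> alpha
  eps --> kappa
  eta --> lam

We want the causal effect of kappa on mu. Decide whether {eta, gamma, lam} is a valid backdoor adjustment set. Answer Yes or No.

No

Backdoor paths from kappa to mu (paths whose first edge points into kappa):
  P1: kappa <- eps -> mu
  P2: kappa <- eps -> lam <- eta -> mu
  P3: kappa <- eta -> mu
  P4: kappa <- eta -> lam <- eps -> mu
Condition 1 (no descendant of kappa in the set): FAILS — gamma is a descendant of kappa.
Condition 2 (every backdoor path blocked by {eta, gamma, lam}):
  P1: open — no interior node is in the conditioning set.
  P2: blocked at fork node eta ∈ conditioning set.
  P3: blocked at fork node eta ∈ conditioning set.
  P4: blocked at fork node eta ∈ conditioning set.
{eta, gamma, lam} does not satisfy the backdoor criterion.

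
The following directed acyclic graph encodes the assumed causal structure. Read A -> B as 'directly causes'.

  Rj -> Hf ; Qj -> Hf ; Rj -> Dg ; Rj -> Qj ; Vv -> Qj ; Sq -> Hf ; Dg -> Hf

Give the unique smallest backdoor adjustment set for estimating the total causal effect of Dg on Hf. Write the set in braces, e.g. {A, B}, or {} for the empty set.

Variables eligible for adjustment (non-descendants of Dg, excluding Dg and Hf): {Qj, Rj, Sq, Vv}.
Backdoor paths from Dg to Hf:
  P1: Dg <- Rj -> Qj -> Hf
  P2: Dg <- Rj -> Hf
The empty set is not sufficient: P1 (Dg <- Rj -> Qj -> Hf) has no collider blocking it and no conditioned non-collider, so it is open.
Try {Rj}:
  P1: blocked at fork node Rj ∈ conditioning set.
  P2: blocked at fork node Rj ∈ conditioning set.
{Rj} contains no descendant of Dg and blocks every backdoor path.
No other singleton works — e.g. {Vv} leaves P1 open — so {Rj} is the unique smallest valid adjustment set.

{Rj}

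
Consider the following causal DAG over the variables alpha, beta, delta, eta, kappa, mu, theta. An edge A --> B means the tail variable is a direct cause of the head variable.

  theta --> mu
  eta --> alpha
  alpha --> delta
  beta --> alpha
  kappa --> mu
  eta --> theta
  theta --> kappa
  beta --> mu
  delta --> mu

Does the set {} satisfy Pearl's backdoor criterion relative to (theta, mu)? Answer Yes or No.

No

Backdoor paths from theta to mu (paths whose first edge points into theta):
  P1: theta <- eta -> alpha <- beta -> mu
  P2: theta <- eta -> alpha -> delta -> mu
Condition 1 (no descendant of theta in the set): holds — descendants of theta are {kappa, mu}; none are in {}.
Condition 2 (every backdoor path blocked by {}):
  P1: blocked at collider alpha (neither it nor any descendant is in the conditioning set).
  P2: open — no interior node is in the conditioning set.
{} does not satisfy the backdoor criterion.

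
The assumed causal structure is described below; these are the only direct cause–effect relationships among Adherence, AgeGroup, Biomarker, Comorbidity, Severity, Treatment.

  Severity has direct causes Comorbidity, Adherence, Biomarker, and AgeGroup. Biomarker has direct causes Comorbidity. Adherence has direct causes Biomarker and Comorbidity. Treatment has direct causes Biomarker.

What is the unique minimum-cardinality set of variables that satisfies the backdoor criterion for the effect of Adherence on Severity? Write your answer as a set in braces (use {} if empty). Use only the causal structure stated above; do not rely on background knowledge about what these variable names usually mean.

{Biomarker, Comorbidity}

Variables eligible for adjustment (non-descendants of Adherence, excluding Adherence and Severity): {AgeGroup, Biomarker, Comorbidity, Treatment}.
Backdoor paths from Adherence to Severity:
  P1: Adherence <- Comorbidity -> Biomarker -> Severity
  P2: Adherence <- Comorbidity -> Severity
  P3: Adherence <- Biomarker <- Comorbidity -> Severity
  P4: Adherence <- Biomarker -> Severity
The empty set is not sufficient: P1 (Adherence <- Comorbidity -> Biomarker -> Severity) has no collider blocking it and no conditioned non-collider, so it is open.
Try {Biomarker, Comorbidity}:
  P1: blocked at fork node Comorbidity ∈ conditioning set.
  P2: blocked at fork node Comorbidity ∈ conditioning set.
  P3: blocked at chain node Biomarker ∈ conditioning set.
  P4: blocked at fork node Biomarker ∈ conditioning set.
{Biomarker, Comorbidity} contains no descendant of Adherence and blocks every backdoor path.
Every element of {Biomarker, Comorbidity} is needed (dropping Biomarker leaves P4 open; dropping Comorbidity leaves P2 open), so no proper subset is valid.
Among all size-2 subsets of the eligible variables, only {Biomarker, Comorbidity} blocks every backdoor path, so it is the unique smallest valid adjustment set.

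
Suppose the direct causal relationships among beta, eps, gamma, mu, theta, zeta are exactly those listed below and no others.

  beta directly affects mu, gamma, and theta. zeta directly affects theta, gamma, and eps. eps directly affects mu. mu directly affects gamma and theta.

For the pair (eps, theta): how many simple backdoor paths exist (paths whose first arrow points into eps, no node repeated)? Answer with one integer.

5

A backdoor path from eps to theta is any simple undirected path whose first edge points into eps (i.e. leaves eps via a parent).
Parents of eps: {zeta}.
Enumerating:
  P1: eps <- zeta -> theta
  P2: eps <- zeta -> gamma <- beta -> mu -> theta
  P3: eps <- zeta -> gamma <- beta -> theta
  P4: eps <- zeta -> gamma <- mu <- beta -> theta
  P5: eps <- zeta -> gamma <- mu -> theta
That exhausts the simple backdoor paths. Count: 5.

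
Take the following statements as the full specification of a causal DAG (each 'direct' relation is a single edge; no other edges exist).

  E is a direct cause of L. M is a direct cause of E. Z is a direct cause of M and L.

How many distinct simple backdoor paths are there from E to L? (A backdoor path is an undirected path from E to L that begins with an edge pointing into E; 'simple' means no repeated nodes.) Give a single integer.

1

A backdoor path from E to L is any simple undirected path whose first edge points into E (i.e. leaves E via a parent).
Parents of E: {M}.
Enumerating:
  P1: E <- M <- Z -> L
That exhausts the simple backdoor paths. Count: 1.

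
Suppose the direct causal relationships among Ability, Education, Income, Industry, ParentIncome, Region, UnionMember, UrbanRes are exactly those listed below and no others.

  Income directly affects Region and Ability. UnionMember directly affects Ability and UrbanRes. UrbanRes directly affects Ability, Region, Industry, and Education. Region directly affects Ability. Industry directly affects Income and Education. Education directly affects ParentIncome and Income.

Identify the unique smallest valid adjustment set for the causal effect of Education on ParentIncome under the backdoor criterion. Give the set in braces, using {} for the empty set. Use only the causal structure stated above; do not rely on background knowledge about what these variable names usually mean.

Variables eligible for adjustment (non-descendants of Education, excluding Education and ParentIncome): {Industry, UnionMember, UrbanRes}.
Backdoor paths from Education to ParentIncome:
  (none)
With no backdoor paths the empty set already satisfies the criterion, and it is trivially minimal.

{}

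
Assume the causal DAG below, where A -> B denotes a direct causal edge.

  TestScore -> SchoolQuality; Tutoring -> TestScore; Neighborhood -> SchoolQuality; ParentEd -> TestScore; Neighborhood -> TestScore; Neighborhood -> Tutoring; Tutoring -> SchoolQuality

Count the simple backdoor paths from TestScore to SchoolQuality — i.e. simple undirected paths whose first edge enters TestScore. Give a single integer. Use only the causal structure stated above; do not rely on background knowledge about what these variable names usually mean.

4

A backdoor path from TestScore to SchoolQuality is any simple undirected path whose first edge points into TestScore (i.e. leaves TestScore via a parent).
Parents of TestScore: {Neighborhood, ParentEd, Tutoring}.
Enumerating:
  P1: TestScore <- Neighborhood -> Tutoring -> SchoolQuality
  P2: TestScore <- Neighborhood -> SchoolQuality
  P3: TestScore <- Tutoring <- Neighborhood -> SchoolQuality
  P4: TestScore <- Tutoring -> SchoolQuality
That exhausts the simple backdoor paths. Count: 4.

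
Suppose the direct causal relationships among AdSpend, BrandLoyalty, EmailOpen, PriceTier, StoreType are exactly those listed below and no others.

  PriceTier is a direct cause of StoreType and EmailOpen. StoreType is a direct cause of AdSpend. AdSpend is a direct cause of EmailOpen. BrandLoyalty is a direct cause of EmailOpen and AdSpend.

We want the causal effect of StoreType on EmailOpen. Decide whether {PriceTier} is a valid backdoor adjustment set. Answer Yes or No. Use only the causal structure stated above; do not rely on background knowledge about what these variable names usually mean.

Yes

Backdoor paths from StoreType to EmailOpen (paths whose first edge points into StoreType):
  P1: StoreType <- PriceTier -> EmailOpen
Condition 1 (no descendant of StoreType in the set): holds — descendants of StoreType are {AdSpend, EmailOpen}; none are in {PriceTier}.
Condition 2 (every backdoor path blocked by {PriceTier}):
  P1: blocked at fork node PriceTier ∈ conditioning set.
{PriceTier} satisfies the backdoor criterion.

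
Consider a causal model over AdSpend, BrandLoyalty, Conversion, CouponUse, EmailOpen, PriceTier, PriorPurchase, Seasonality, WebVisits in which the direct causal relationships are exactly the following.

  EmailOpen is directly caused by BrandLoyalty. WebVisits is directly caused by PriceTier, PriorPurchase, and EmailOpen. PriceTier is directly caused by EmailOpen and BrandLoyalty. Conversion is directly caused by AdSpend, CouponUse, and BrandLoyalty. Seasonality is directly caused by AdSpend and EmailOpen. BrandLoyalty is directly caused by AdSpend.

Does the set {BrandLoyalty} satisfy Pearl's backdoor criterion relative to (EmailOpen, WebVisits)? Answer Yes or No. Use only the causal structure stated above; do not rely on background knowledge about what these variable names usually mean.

Backdoor paths from EmailOpen to WebVisits (paths whose first edge points into EmailOpen):
  P1: EmailOpen <- BrandLoyalty -> PriceTier -> WebVisits
Condition 1 (no descendant of EmailOpen in the set): holds — descendants of EmailOpen are {PriceTier, Seasonality, WebVisits}; none are in {BrandLoyalty}.
Condition 2 (every backdoor path blocked by {BrandLoyalty}):
  P1: blocked at fork node BrandLoyalty ∈ conditioning set.
{BrandLoyalty} satisfies the backdoor criterion.

Yes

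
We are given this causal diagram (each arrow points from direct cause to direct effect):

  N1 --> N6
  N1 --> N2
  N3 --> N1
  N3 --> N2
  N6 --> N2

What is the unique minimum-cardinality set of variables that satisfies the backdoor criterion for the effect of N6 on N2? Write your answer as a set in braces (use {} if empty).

Variables eligible for adjustment (non-descendants of N6, excluding N6 and N2): {N1, N3}.
Backdoor paths from N6 to N2:
  P1: N6 <- N1 <- N3 -> N2
  P2: N6 <- N1 -> N2
The empty set is not sufficient: P1 (N6 <- N1 <- N3 -> N2) has no collider blocking it and no conditioned non-collider, so it is open.
Try {N1}:
  P1: blocked at chain node N1 ∈ conditioning set.
  P2: blocked at fork node N1 ∈ conditioning set.
{N1} contains no descendant of N6 and blocks every backdoor path.
No other singleton works — e.g. {N3} leaves P2 open — so {N1} is the unique smallest valid adjustment set.

{N1}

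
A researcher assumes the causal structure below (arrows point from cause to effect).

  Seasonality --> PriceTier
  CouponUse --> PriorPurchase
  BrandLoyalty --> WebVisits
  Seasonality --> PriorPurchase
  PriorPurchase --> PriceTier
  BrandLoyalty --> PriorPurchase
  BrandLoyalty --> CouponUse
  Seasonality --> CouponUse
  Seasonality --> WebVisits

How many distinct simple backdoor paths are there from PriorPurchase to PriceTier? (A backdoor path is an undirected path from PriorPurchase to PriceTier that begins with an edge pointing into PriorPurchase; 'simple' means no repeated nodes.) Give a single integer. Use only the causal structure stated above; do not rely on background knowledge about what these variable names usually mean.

A backdoor path from PriorPurchase to PriceTier is any simple undirected path whose first edge points into PriorPurchase (i.e. leaves PriorPurchase via a parent).
Parents of PriorPurchase: {BrandLoyalty, CouponUse, Seasonality}.
Enumerating:
  P1: PriorPurchase <- Seasonality -> PriceTier
  P2: PriorPurchase <- BrandLoyalty -> CouponUse <- Seasonality -> PriceTier
  P3: PriorPurchase <- BrandLoyalty -> WebVisits <- Seasonality -> PriceTier
  P4: PriorPurchase <- CouponUse <- Seasonality -> PriceTier
  P5: PriorPurchase <- CouponUse <- BrandLoyalty -> WebVisits <- Seasonality -> PriceTier
That exhausts the simple backdoor paths. Count: 5.

5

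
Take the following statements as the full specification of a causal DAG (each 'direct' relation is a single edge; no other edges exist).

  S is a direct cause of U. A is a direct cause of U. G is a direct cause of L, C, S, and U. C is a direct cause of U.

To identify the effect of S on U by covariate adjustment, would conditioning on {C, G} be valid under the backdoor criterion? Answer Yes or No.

Backdoor paths from S to U (paths whose first edge points into S):
  P1: S <- G -> C -> U
  P2: S <- G -> U
Condition 1 (no descendant of S in the set): holds — descendants of S are {U}; none are in {C, G}.
Condition 2 (every backdoor path blocked by {C, G}):
  P1: blocked at fork node G ∈ conditioning set.
  P2: blocked at fork node G ∈ conditioning set.
{C, G} satisfies the backdoor criterion.

Yes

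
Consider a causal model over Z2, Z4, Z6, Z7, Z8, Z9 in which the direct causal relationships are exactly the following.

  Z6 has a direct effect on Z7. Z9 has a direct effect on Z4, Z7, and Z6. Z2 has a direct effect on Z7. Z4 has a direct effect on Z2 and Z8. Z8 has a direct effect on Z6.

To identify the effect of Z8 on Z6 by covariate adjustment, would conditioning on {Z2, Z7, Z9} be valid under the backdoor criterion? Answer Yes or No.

Backdoor paths from Z8 to Z6 (paths whose first edge points into Z8):
  P1: Z8 <- Z4 <- Z9 -> Z6
  P2: Z8 <- Z4 <- Z9 -> Z7 <- Z6
  P3: Z8 <- Z4 -> Z2 -> Z7 <- Z9 -> Z6
  P4: Z8 <- Z4 -> Z2 -> Z7 <- Z6
Condition 1 (no descendant of Z8 in the set): FAILS — Z7 is a descendant of Z8.
Condition 2 (every backdoor path blocked by {Z2, Z7, Z9}):
  P1: blocked at fork node Z9 ∈ conditioning set.
  P2: blocked at fork node Z9 ∈ conditioning set.
  P3: blocked at chain node Z2 ∈ conditioning set.
  P4: blocked at chain node Z2 ∈ conditioning set.
{Z2, Z7, Z9} does not satisfy the backdoor criterion.

No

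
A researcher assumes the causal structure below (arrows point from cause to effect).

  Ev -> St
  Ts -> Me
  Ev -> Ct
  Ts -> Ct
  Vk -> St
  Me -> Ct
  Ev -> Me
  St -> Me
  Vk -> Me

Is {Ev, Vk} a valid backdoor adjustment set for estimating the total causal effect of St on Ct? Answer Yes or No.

Yes

Backdoor paths from St to Ct (paths whose first edge points into St):
  P1: St <- Vk -> Me <- Ts -> Ct
  P2: St <- Vk -> Me <- Ev -> Ct
  P3: St <- Vk -> Me -> Ct
  P4: St <- Ev -> Me <- Ts -> Ct
  P5: St <- Ev -> Me -> Ct
  P6: St <- Ev -> Ct
Condition 1 (no descendant of St in the set): holds — descendants of St are {Ct, Me}; none are in {Ev, Vk}.
Condition 2 (every backdoor path blocked by {Ev, Vk}):
  P1: blocked at fork node Vk ∈ conditioning set.
  P2: blocked at fork node Vk ∈ conditioning set.
  P3: blocked at fork node Vk ∈ conditioning set.
  P4: blocked at fork node Ev ∈ conditioning set.
  P5: blocked at fork node Ev ∈ conditioning set.
  P6: blocked at fork node Ev ∈ conditioning set.
{Ev, Vk} satisfies the backdoor criterion.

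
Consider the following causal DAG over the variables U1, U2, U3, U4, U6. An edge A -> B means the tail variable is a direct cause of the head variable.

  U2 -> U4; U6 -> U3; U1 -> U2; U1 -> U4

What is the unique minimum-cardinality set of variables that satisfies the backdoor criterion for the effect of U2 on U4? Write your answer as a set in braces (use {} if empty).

{U1}

Variables eligible for adjustment (non-descendants of U2, excluding U2 and U4): {U1, U3, U6}.
Backdoor paths from U2 to U4:
  P1: U2 <- U1 -> U4
The empty set is not sufficient: P1 (U2 <- U1 -> U4) has no collider blocking it and no conditioned non-collider, so it is open.
Try {U1}:
  P1: blocked at fork node U1 ∈ conditioning set.
{U1} contains no descendant of U2 and blocks every backdoor path.
No other singleton works — e.g. {U6} leaves P1 open — so {U1} is the unique smallest valid adjustment set.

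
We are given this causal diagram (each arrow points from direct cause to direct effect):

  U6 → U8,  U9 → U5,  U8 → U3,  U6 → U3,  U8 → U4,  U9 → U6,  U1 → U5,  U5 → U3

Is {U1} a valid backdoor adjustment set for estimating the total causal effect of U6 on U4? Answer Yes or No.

Backdoor paths from U6 to U4 (paths whose first edge points into U6):
  P1: U6 <- U9 -> U5 -> U3 <- U8 -> U4
Condition 1 (no descendant of U6 in the set): holds — descendants of U6 are {U3, U4, U8}; none are in {U1}.
Condition 2 (every backdoor path blocked by {U1}):
  P1: blocked at collider U3 (neither it nor any descendant is in the conditioning set).
{U1} satisfies the backdoor criterion.

Yes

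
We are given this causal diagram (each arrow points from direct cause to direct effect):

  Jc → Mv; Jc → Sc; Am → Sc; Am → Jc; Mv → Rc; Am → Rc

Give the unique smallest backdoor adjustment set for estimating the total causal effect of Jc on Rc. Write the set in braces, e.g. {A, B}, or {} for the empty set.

{Am}

Variables eligible for adjustment (non-descendants of Jc, excluding Jc and Rc): {Am}.
Backdoor paths from Jc to Rc:
  P1: Jc <- Am -> Rc
The empty set is not sufficient: P1 (Jc <- Am -> Rc) has no collider blocking it and no conditioned non-collider, so it is open.
Try {Am}:
  P1: blocked at fork node Am ∈ conditioning set.
{Am} contains no descendant of Jc and blocks every backdoor path.
{Am} is the unique smallest valid adjustment set.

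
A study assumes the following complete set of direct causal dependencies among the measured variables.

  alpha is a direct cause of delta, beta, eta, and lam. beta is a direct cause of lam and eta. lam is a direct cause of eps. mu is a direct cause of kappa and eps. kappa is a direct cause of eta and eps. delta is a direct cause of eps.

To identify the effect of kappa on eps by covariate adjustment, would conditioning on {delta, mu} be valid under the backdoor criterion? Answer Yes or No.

Yes

Backdoor paths from kappa to eps (paths whose first edge points into kappa):
  P1: kappa <- mu -> eps
Condition 1 (no descendant of kappa in the set): holds — descendants of kappa are {eps, eta}; none are in {delta, mu}.
Condition 2 (every backdoor path blocked by {delta, mu}):
  P1: blocked at fork node mu ∈ conditioning set.
{delta, mu} satisfies the backdoor criterion.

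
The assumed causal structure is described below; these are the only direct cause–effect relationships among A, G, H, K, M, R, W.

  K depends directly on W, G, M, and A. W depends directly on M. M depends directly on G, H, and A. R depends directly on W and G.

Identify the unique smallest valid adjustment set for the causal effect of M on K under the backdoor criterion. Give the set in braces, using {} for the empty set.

Variables eligible for adjustment (non-descendants of M, excluding M and K): {A, G, H}.
Backdoor paths from M to K:
  P1: M <- G -> K
  P2: M <- G -> R <- W -> K
  P3: M <- A -> K
The empty set is not sufficient: P1 (M <- G -> K) has no collider blocking it and no conditioned non-collider, so it is open.
Try {A, G}:
  P1: blocked at fork node G ∈ conditioning set.
  P2: blocked at fork node G ∈ conditioning set.
  P3: blocked at fork node A ∈ conditioning set.
{A, G} contains no descendant of M and blocks every backdoor path.
Every element of {A, G} is needed (dropping A leaves P3 open; dropping G leaves P1 open), so no proper subset is valid.
Among all size-2 subsets of the eligible variables, only {A, G} blocks every backdoor path, so it is the unique smallest valid adjustment set.

{A, G}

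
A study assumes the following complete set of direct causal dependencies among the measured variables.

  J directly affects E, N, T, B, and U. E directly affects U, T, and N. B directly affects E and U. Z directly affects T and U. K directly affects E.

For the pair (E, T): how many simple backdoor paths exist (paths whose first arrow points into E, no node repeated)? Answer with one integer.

A backdoor path from E to T is any simple undirected path whose first edge points into E (i.e. leaves E via a parent).
Parents of E: {B, J, K}.
Enumerating:
  P1: E <- J -> B -> U <- Z -> T
  P2: E <- J -> T
  P3: E <- J -> U <- Z -> T
  P4: E <- B <- J -> T
  P5: E <- B <- J -> U <- Z -> T
  P6: E <- B -> U <- J -> T
  P7: E <- B -> U <- Z -> T
That exhausts the simple backdoor paths. Count: 7.

7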